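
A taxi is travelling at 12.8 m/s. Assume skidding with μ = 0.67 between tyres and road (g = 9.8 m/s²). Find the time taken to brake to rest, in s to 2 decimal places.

Braking time ≈ 1.95 s

a = μg = 0.67 × 9.8 = 6.566 m/s².
Braking time = v/a = 12.8000 / 6.566 = 1.949 s.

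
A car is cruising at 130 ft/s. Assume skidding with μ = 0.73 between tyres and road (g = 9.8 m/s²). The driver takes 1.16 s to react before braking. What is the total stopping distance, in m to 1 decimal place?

130 ft/s × 0.3048 = 39.6240 m/s.
a = μg = 0.73 × 9.8 = 7.154 m/s².
Reaction distance = v·t_r = 39.6240 × 1.16 = 45.964 m.
Braking distance = v²/(2a) = 39.6240² / (2 × 7.154) = 1570.061 / 14.308 = 109.733 m.
Total = 45.964 + 109.733 = 155.697 m.

Total stopping distance ≈ 155.7 m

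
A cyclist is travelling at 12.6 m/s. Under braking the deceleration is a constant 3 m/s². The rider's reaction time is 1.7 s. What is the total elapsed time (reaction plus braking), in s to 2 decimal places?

Total time ≈ 5.90 s

Braking time = v/a = 12.6000 / 3.000 = 4.200 s.
Total = 1.7 + 4.200 = 5.900 s.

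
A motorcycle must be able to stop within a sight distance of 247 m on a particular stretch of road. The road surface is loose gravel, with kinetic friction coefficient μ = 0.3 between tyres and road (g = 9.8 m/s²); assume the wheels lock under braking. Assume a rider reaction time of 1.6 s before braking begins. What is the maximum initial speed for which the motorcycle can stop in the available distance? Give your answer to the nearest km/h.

a = μg = 0.3 × 9.8 = 2.940 m/s².
Stopping distance: v·t_r + v²/(2a) = 247 with t_r = 1.6 s and a = 2.940 m/s².
So v² + 9.408 v − 1452.36 = 0.
Positive root: v = −a·t_r + √((a·t_r)² + 2a·d) = −4.704 + √(22.128 + 1452.36) = 33.6951 m/s.
33.6951 m/s × 3.6 = 121.302 km/h.

Maximum speed ≈ 121 km/h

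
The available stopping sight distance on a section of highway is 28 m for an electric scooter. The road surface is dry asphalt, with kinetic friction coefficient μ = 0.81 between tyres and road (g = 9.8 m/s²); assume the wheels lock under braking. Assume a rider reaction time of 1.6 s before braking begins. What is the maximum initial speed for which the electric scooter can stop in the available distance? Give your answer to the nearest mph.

Maximum speed ≈ 27 mph

a = μg = 0.81 × 9.8 = 7.938 m/s².
Stopping distance: v·t_r + v²/(2a) = 28 with t_r = 1.6 s and a = 7.938 m/s².
So v² + 25.402 v − 444.53 = 0.
Positive root: v = −a·t_r + √((a·t_r)² + 2a·d) = −12.701 + √(161.315 + 444.53) = 11.9129 m/s.
11.9129 m/s ÷ 0.44704 = 26.648 mph.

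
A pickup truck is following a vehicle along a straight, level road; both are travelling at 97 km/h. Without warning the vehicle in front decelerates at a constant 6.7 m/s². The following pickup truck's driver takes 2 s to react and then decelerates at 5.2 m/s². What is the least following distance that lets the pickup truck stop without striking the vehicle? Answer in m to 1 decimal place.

97 km/h ÷ 3.6 = 26.9444 m/s.
Leader travels v²/(2a_L) = 726.001 / 13.400 = 54.179 m before stopping.
Follower covers v·t_r = 26.9444 × 2 = 53.889 m while reacting, then v²/(2a_F) = 726.001 / 10.400 = 69.808 m while braking, for a total of 53.889 + 69.808 = 123.697 m.
Since a_F ≤ a_L and the follower starts braking later, the follower is never slower than the leader, so the closest approach is when both have stopped.
Minimum gap = 123.697 − 54.179 = 69.518 m.

Minimum gap ≈ 69.5 m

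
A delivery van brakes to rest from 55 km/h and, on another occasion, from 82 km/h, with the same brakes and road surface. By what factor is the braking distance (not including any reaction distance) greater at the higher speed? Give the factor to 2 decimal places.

Factor ≈ 2.22

Braking distance d = v²/(2a), so with a fixed, d ∝ v².
Factor = (82/55)² = 1.4909² = 2.2228.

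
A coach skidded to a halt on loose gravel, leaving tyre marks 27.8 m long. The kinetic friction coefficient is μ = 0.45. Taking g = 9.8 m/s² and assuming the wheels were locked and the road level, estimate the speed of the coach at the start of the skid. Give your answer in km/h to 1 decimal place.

Initial speed ≈ 56.4 km/h

Deceleration a = μg = 0.45 × 9.8 = 4.410 m/s².
v = √(2a·d) = √(2 × 4.410 × 27.8) = √245.196 = 15.6587 m/s.
= 15.6587 × 3.6 = 56.371 km/h.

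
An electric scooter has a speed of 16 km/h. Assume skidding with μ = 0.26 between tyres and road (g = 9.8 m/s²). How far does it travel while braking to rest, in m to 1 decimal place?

16 km/h ÷ 3.6 = 4.4444 m/s.
a = μg = 0.26 × 9.8 = 2.548 m/s².
Braking distance = v²/(2a) = 4.4444² / (2 × 2.548) = 19.753 / 5.096 = 3.876 m.

Braking distance ≈ 3.9 m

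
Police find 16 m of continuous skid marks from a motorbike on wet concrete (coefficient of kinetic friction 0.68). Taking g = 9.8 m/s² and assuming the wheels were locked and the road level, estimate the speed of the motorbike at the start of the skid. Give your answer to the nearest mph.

Initial speed ≈ 33 mph

Deceleration a = μg = 0.68 × 9.8 = 6.664 m/s².
v = √(2a·d) = √(2 × 6.664 × 16) = √213.248 = 14.6030 m/s.
= 14.6030 ÷ 0.44704 = 32.666 mph.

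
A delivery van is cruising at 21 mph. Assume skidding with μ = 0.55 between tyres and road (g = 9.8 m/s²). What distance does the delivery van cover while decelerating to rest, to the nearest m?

21 mph × 0.44704 = 9.3878 m/s.
a = μg = 0.55 × 9.8 = 5.390 m/s².
Braking distance = v²/(2a) = 9.3878² / (2 × 5.390) = 88.131 / 10.780 = 8.175 m.

Braking distance ≈ 8 m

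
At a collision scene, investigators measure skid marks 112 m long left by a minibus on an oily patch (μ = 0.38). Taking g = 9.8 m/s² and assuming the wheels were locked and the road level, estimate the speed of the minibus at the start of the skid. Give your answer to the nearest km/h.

Deceleration a = μg = 0.38 × 9.8 = 3.724 m/s².
v = √(2a·d) = √(2 × 3.724 × 112) = √834.176 = 28.8821 m/s.
= 28.8821 × 3.6 = 103.976 km/h.

Initial speed ≈ 104 km/h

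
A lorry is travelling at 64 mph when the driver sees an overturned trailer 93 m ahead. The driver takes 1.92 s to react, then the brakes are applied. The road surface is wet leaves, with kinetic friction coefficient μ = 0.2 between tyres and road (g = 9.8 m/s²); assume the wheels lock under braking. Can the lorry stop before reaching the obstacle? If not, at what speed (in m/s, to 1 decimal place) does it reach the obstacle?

No — it strikes the obstacle at 25.9 m/s

64 mph × 0.44704 = 28.6106 m/s.
a = μg = 0.2 × 9.8 = 1.960 m/s².
Reaction distance = 28.6106 × 1.92 = 54.932 m.
Braking distance needed to stop: v²/(2a) = 818.566 / 3.920 = 208.818 m, so total needed = 54.932 + 208.818 = 263.750 m > 93 m — it cannot stop.
Distance remaining when braking begins: 93 − 54.932 = 38.068 m.
v² = v₀² − 2a·d = 818.566 − 2 × 1.960 × 38.068 = 669.339 m²/s².
v = √669.339 = 25.872 m/s.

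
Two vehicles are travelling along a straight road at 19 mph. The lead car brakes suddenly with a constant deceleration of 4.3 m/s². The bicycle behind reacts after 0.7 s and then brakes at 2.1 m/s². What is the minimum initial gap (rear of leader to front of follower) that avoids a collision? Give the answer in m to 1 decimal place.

19 mph × 0.44704 = 8.4938 m/s.
Leader travels v²/(2a_L) = 72.145 / 8.600 = 8.389 m before stopping.
Follower covers v·t_r = 8.4938 × 0.7 = 5.946 m while reacting, then v²/(2a_F) = 72.145 / 4.200 = 17.177 m while braking, for a total of 5.946 + 17.177 = 23.123 m.
Since a_F ≤ a_L and the follower starts braking later, the follower is never slower than the leader, so the closest approach is when both have stopped.
Minimum gap = 23.123 − 8.389 = 14.734 m.

Minimum gap ≈ 14.7 m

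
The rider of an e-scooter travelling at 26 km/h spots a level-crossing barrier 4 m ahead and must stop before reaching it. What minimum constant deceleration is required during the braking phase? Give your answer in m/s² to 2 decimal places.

26 km/h ÷ 3.6 = 7.2222 m/s.
v² = 2a·d ⇒ a = v²/(2d) = 7.2222² / (2 × 4.000) = 52.160 / 8.000 = 6.5200 m/s².

Required deceleration ≈ 6.52 m/s²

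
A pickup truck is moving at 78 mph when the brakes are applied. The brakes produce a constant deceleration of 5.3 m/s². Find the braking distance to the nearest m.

78 mph × 0.44704 = 34.8691 m/s.
Braking distance = v²/(2a) = 34.8691² / (2 × 5.300) = 1215.854 / 10.600 = 114.703 m.

Braking distance ≈ 115 m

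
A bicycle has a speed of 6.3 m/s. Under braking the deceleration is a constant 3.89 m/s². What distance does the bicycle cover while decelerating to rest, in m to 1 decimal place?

Braking distance = v²/(2a) = 6.3000² / (2 × 3.890) = 39.690 / 7.780 = 5.102 m.

Braking distance ≈ 5.1 m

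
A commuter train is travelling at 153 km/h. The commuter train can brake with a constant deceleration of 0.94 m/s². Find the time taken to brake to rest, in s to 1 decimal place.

Braking time ≈ 45.2 s

153 km/h ÷ 3.6 = 42.5000 m/s.
Braking time = v/a = 42.5000 / 0.940 = 45.213 s.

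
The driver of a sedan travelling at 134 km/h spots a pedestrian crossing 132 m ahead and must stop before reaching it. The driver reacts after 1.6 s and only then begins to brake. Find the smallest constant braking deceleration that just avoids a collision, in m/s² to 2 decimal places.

134 km/h ÷ 3.6 = 37.2222 m/s.
Distance covered during reaction = 37.2222 × 1.6 = 59.556 m.
Distance available for braking: 132 − 59.556 = 72.444 m.
v² = 2a·d ⇒ a = v²/(2d) = 37.2222² / (2 × 72.444) = 1385.492 / 144.888 = 9.5625 m/s².

Required deceleration ≈ 9.56 m/s²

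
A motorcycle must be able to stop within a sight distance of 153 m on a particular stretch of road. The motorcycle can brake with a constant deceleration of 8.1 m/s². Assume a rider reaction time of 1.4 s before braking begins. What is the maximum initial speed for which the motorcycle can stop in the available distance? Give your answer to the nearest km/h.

Stopping distance: v·t_r + v²/(2a) = 153 with t_r = 1.4 s and a = 8.100 m/s².
So v² + 22.680 v − 2478.60 = 0.
Positive root: v = −a·t_r + √((a·t_r)² + 2a·d) = −11.340 + √(128.596 + 2478.60) = 39.7207 m/s.
39.7207 m/s × 3.6 = 142.995 km/h.

Maximum speed ≈ 143 km/h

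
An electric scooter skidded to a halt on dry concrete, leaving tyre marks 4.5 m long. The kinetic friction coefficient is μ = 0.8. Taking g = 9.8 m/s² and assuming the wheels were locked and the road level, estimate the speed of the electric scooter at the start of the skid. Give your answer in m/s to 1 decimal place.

Initial speed ≈ 8.4 m/s

Deceleration a = μg = 0.8 × 9.8 = 7.840 m/s².
v = √(2a·d) = √(2 × 7.840 × 4.5) = √70.560 = 8.4000 m/s.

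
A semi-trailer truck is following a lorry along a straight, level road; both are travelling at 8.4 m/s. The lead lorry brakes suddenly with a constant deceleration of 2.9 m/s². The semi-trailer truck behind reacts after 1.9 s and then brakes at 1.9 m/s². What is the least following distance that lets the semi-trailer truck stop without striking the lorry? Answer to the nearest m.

Minimum gap ≈ 22 m

Leader travels v²/(2a_L) = 70.560 / 5.800 = 12.166 m before stopping.
Follower covers v·t_r = 8.4000 × 1.9 = 15.960 m while reacting, then v²/(2a_F) = 70.560 / 3.800 = 18.568 m while braking, for a total of 15.960 + 18.568 = 34.528 m.
Since a_F ≤ a_L and the follower starts braking later, the follower is never slower than the leader, so the closest approach is when both have stopped.
Minimum gap = 34.528 − 12.166 = 22.362 m.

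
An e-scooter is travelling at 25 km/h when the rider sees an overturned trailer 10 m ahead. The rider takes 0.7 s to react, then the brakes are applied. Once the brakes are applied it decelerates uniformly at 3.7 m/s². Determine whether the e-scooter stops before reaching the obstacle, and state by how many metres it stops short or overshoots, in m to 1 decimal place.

25 km/h ÷ 3.6 = 6.9444 m/s.
Reaction distance = 6.9444 × 0.7 = 4.861 m.
Braking distance = v²/(2a) = 48.225 / 7.400 = 6.517 m.
Total stopping distance = 4.861 + 6.517 = 11.378 m, vs 10 m available — it cannot stop in time and overshoots by 11.378 − 10 = 1.378 m.

No — it overshoots by 1.4 m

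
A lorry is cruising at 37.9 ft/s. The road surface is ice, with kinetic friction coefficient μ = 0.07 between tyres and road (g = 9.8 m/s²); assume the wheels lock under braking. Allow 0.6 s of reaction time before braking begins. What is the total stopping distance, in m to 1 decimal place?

37.9 ft/s × 0.3048 = 11.5519 m/s.
a = μg = 0.07 × 9.8 = 0.686 m/s².
Reaction distance = v·t_r = 11.5519 × 0.6 = 6.931 m.
Braking distance = v²/(2a) = 11.5519² / (2 × 0.686) = 133.446 / 1.372 = 97.264 m.
Total = 6.931 + 97.264 = 104.195 m.

Total stopping distance ≈ 104.2 m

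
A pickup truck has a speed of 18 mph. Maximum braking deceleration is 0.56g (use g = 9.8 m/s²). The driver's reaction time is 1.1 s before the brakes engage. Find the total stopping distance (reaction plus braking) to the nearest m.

Total stopping distance ≈ 15 m

18 mph × 0.44704 = 8.0467 m/s.
a = 0.56 × 9.8 = 5.488 m/s².
Reaction distance = v·t_r = 8.0467 × 1.1 = 8.851 m.
Braking distance = v²/(2a) = 8.0467² / (2 × 5.488) = 64.749 / 10.976 = 5.899 m.
Total = 8.851 + 5.899 = 14.750 m.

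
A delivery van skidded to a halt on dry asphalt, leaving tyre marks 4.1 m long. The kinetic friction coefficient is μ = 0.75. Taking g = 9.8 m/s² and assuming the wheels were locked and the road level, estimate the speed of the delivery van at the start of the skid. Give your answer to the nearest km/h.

Deceleration a = μg = 0.75 × 9.8 = 7.350 m/s².
v = √(2a·d) = √(2 × 7.350 × 4.1) = √60.270 = 7.7634 m/s.
= 7.7634 × 3.6 = 27.948 km/h.

Initial speed ≈ 28 km/h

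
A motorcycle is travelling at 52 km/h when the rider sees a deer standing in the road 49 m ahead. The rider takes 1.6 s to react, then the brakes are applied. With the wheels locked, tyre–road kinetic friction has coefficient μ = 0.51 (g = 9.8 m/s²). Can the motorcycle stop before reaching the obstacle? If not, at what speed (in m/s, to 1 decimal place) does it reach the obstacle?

52 km/h ÷ 3.6 = 14.4444 m/s.
a = μg = 0.51 × 9.8 = 4.998 m/s².
Reaction distance = 14.4444 × 1.6 = 23.111 m.
Braking distance = v²/(2a) = 208.641 / 9.996 = 20.872 m.
Total stopping distance = 23.111 + 20.872 = 43.983 m, vs 49 m available — it stops with 49 − 43.983 = 5.017 m to spare.

Yes — it stops about 5.0 m short of the obstacle, so it never reaches it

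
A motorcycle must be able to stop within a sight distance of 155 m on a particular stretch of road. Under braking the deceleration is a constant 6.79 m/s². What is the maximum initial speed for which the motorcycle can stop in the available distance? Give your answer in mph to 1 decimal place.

v²/(2a) = d ⇒ v = √(2 × 6.790 × 155) = √2104.90 = 45.8792 m/s.
45.8792 m/s ÷ 0.44704 = 102.629 mph.

Maximum speed ≈ 102.6 mph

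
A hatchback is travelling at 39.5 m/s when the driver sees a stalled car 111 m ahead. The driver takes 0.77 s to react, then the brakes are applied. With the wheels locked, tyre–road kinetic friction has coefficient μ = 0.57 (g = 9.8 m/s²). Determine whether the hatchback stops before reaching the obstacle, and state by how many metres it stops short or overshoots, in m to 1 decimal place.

No — it overshoots by 59.1 m

a = μg = 0.57 × 9.8 = 5.586 m/s².
Reaction distance = 39.5000 × 0.77 = 30.415 m.
Braking distance = v²/(2a) = 1560.250 / 11.172 = 139.657 m.
Total stopping distance = 30.415 + 139.657 = 170.072 m, vs 111 m available — it cannot stop in time and overshoots by 170.072 − 111 = 59.072 m.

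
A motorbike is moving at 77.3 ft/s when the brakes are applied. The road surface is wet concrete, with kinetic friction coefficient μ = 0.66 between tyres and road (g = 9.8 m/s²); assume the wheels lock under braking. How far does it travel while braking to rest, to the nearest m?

Braking distance ≈ 43 m

77.3 ft/s × 0.3048 = 23.5610 m/s.
a = μg = 0.66 × 9.8 = 6.468 m/s².
Braking distance = v²/(2a) = 23.5610² / (2 × 6.468) = 555.121 / 12.936 = 42.913 m.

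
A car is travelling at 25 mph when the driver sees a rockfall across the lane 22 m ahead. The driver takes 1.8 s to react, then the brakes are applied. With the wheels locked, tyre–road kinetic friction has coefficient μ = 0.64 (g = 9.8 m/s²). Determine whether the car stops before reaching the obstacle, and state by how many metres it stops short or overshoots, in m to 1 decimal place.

25 mph × 0.44704 = 11.1760 m/s.
a = μg = 0.64 × 9.8 = 6.272 m/s².
Reaction distance = 11.1760 × 1.8 = 20.117 m.
Braking distance = v²/(2a) = 124.903 / 12.544 = 9.957 m.
Total stopping distance = 20.117 + 9.957 = 30.074 m, vs 22 m available — it cannot stop in time and overshoots by 30.074 − 22 = 8.074 m.

No — it overshoots by 8.1 m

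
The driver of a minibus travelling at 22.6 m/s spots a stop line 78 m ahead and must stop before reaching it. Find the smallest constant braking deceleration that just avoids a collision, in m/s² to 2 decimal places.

v² = 2a·d ⇒ a = v²/(2d) = 22.6000² / (2 × 78.000) = 510.760 / 156.000 = 3.2741 m/s².

Required deceleration ≈ 3.27 m/s²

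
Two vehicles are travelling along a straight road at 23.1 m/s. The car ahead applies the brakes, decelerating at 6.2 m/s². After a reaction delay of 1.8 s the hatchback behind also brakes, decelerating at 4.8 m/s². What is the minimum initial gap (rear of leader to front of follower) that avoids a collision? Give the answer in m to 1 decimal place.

Leader travels v²/(2a_L) = 533.610 / 12.400 = 43.033 m before stopping.
Follower covers v·t_r = 23.1000 × 1.8 = 41.580 m while reacting, then v²/(2a_F) = 533.610 / 9.600 = 55.584 m while braking, for a total of 41.580 + 55.584 = 97.164 m.
Since a_F ≤ a_L and the follower starts braking later, the follower is never slower than the leader, so the closest approach is when both have stopped.
Minimum gap = 97.164 − 43.033 = 54.131 m.

Minimum gap ≈ 54.1 m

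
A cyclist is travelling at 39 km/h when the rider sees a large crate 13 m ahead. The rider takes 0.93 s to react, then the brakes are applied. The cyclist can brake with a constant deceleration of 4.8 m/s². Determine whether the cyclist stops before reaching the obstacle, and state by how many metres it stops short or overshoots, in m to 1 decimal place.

39 km/h ÷ 3.6 = 10.8333 m/s.
Reaction distance = 10.8333 × 0.93 = 10.075 m.
Braking distance = v²/(2a) = 117.360 / 9.600 = 12.225 m.
Total stopping distance = 10.075 + 12.225 = 22.300 m, vs 13 m available — it cannot stop in time and overshoots by 22.300 − 13 = 9.300 m.

No — it overshoots by 9.3 m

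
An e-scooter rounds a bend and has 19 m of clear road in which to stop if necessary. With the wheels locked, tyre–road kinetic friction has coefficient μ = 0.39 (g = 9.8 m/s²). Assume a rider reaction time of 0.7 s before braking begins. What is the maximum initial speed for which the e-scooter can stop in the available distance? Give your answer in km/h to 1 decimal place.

Maximum speed ≈ 34.8 km/h

a = μg = 0.39 × 9.8 = 3.822 m/s².
Stopping distance: v·t_r + v²/(2a) = 19 with t_r = 0.7 s and a = 3.822 m/s².
So v² + 5.351 v − 145.24 = 0.
Positive root: v = −a·t_r + √((a·t_r)² + 2a·d) = −2.675 + √(7.156 + 145.24) = 9.6699 m/s.
9.6699 m/s × 3.6 = 34.812 km/h.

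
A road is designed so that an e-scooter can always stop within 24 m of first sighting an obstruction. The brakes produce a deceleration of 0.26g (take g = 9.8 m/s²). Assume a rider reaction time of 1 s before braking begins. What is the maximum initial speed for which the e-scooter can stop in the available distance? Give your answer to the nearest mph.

a = 0.26 × 9.8 = 2.548 m/s².
Stopping distance: v·t_r + v²/(2a) = 24 with t_r = 1 s and a = 2.548 m/s².
So v² + 5.096 v − 122.30 = 0.
Positive root: v = −a·t_r + √((a·t_r)² + 2a·d) = −2.548 + √(6.492 + 122.30) = 8.8007 m/s.
8.8007 m/s ÷ 0.44704 = 19.687 mph.

Maximum speed ≈ 20 mph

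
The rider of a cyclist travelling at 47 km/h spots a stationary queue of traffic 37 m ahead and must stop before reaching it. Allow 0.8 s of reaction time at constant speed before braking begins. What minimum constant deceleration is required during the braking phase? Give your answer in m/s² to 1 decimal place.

Required deceleration ≈ 3.2 m/s²

47 km/h ÷ 3.6 = 13.0556 m/s.
Distance covered during reaction = 13.0556 × 0.8 = 10.444 m.
Distance available for braking: 37 − 10.444 = 26.556 m.
v² = 2a·d ⇒ a = v²/(2d) = 13.0556² / (2 × 26.556) = 170.449 / 53.112 = 3.2092 m/s².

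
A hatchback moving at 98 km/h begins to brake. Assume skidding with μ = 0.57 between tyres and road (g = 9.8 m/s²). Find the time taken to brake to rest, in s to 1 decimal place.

98 km/h ÷ 3.6 = 27.2222 m/s.
a = μg = 0.57 × 9.8 = 5.586 m/s².
Braking time = v/a = 27.2222 / 5.586 = 4.873 s.

Braking time ≈ 4.9 s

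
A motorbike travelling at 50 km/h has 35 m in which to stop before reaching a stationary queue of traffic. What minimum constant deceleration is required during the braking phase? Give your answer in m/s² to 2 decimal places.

50 km/h ÷ 3.6 = 13.8889 m/s.
v² = 2a·d ⇒ a = v²/(2d) = 13.8889² / (2 × 35.000) = 192.902 / 70.000 = 2.7557 m/s².

Required deceleration ≈ 2.76 m/s²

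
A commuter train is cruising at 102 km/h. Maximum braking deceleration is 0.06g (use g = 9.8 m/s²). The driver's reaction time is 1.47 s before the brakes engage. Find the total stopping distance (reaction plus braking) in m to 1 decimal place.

102 km/h ÷ 3.6 = 28.3333 m/s.
a = 0.06 × 9.8 = 0.588 m/s².
Reaction distance = v·t_r = 28.3333 × 1.47 = 41.650 m.
Braking distance = v²/(2a) = 28.3333² / (2 × 0.588) = 802.776 / 1.176 = 682.633 m.
Total = 41.650 + 682.633 = 724.283 m.

Total stopping distance ≈ 724.3 m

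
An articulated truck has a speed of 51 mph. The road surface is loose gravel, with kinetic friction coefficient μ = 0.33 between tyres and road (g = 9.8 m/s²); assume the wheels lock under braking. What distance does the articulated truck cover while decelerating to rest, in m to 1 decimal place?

51 mph × 0.44704 = 22.7990 m/s.
a = μg = 0.33 × 9.8 = 3.234 m/s².
Braking distance = v²/(2a) = 22.7990² / (2 × 3.234) = 519.794 / 6.468 = 80.364 m.

Braking distance ≈ 80.4 m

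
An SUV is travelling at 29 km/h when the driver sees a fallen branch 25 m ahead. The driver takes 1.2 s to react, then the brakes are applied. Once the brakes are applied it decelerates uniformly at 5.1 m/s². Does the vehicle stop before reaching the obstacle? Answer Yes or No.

29 km/h ÷ 3.6 = 8.0556 m/s.
Reaction distance = 8.0556 × 1.2 = 9.667 m.
Braking distance = v²/(2a) = 64.893 / 10.200 = 6.362 m.
Total stopping distance = 9.667 + 6.362 = 16.029 m, vs 25 m available — it stops with 25 − 16.029 = 8.971 m to spare.

Yes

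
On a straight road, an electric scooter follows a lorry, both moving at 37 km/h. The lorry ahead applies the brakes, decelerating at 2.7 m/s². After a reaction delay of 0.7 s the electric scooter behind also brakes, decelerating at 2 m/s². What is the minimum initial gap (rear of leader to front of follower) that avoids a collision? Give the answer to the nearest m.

37 km/h ÷ 3.6 = 10.2778 m/s.
Leader travels v²/(2a_L) = 105.633 / 5.400 = 19.562 m before stopping.
Follower covers v·t_r = 10.2778 × 0.7 = 7.194 m while reacting, then v²/(2a_F) = 105.633 / 4.000 = 26.408 m while braking, for a total of 7.194 + 26.408 = 33.602 m.
Since a_F ≤ a_L and the follower starts braking later, the follower is never slower than the leader, so the closest approach is when both have stopped.
Minimum gap = 33.602 − 19.562 = 14.040 m.

Minimum gap ≈ 14 m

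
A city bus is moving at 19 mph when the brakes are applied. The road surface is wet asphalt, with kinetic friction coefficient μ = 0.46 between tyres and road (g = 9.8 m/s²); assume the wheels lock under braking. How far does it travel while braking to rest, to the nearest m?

19 mph × 0.44704 = 8.4938 m/s.
a = μg = 0.46 × 9.8 = 4.508 m/s².
Braking distance = v²/(2a) = 8.4938² / (2 × 4.508) = 72.145 / 9.016 = 8.002 m.

Braking distance ≈ 8 m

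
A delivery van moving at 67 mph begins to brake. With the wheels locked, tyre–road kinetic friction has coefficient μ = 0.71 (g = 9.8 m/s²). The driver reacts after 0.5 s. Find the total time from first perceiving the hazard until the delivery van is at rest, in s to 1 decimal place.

67 mph × 0.44704 = 29.9517 m/s.
a = μg = 0.71 × 9.8 = 6.958 m/s².
Braking time = v/a = 29.9517 / 6.958 = 4.305 s.
Total = 0.5 + 4.305 = 4.805 s.

Total time ≈ 4.8 s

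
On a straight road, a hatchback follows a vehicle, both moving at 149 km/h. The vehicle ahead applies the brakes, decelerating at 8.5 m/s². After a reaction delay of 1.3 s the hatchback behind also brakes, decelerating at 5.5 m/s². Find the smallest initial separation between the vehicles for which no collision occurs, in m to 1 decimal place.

149 km/h ÷ 3.6 = 41.3889 m/s.
Leader travels v²/(2a_L) = 1713.041 / 17.000 = 100.767 m before stopping.
Follower covers v·t_r = 41.3889 × 1.3 = 53.806 m while reacting, then v²/(2a_F) = 1713.041 / 11.000 = 155.731 m while braking, for a total of 53.806 + 155.731 = 209.537 m.
Since a_F ≤ a_L and the follower starts braking later, the follower is never slower than the leader, so the closest approach is when both have stopped.
Minimum gap = 209.537 − 100.767 = 108.770 m.

Minimum gap ≈ 108.8 m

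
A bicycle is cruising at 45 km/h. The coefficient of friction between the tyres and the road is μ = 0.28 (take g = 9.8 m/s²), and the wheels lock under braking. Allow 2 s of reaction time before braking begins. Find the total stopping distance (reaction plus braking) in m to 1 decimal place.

Total stopping distance ≈ 53.5 m

45 km/h ÷ 3.6 = 12.5000 m/s.
a = μg = 0.28 × 9.8 = 2.744 m/s².
Reaction distance = v·t_r = 12.5000 × 2 = 25.000 m.
Braking distance = v²/(2a) = 12.5000² / (2 × 2.744) = 156.250 / 5.488 = 28.471 m.
Total = 25.000 + 28.471 = 53.471 m.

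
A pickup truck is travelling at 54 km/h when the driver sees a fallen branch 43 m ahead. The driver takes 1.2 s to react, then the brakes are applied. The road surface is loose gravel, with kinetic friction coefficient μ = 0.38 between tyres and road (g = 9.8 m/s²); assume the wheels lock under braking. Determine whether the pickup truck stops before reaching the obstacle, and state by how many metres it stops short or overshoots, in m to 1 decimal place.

No — it overshoots by 5.2 m

54 km/h ÷ 3.6 = 15.0000 m/s.
a = μg = 0.38 × 9.8 = 3.724 m/s².
Reaction distance = 15.0000 × 1.2 = 18.000 m.
Braking distance = v²/(2a) = 225.000 / 7.448 = 30.209 m.
Total stopping distance = 18.000 + 30.209 = 48.209 m, vs 43 m available — it cannot stop in time and overshoots by 48.209 − 43 = 5.209 m.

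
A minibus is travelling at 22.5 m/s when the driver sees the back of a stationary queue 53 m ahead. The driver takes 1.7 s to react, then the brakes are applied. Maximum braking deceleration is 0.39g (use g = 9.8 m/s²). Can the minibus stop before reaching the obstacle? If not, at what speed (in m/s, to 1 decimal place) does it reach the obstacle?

a = 0.39 × 9.8 = 3.822 m/s².
Reaction distance = 22.5000 × 1.7 = 38.250 m.
Braking distance needed to stop: v²/(2a) = 506.250 / 7.644 = 66.228 m, so total needed = 38.250 + 66.228 = 104.478 m > 53 m — it cannot stop.
Distance remaining when braking begins: 53 − 38.250 = 14.750 m.
v² = v₀² − 2a·d = 506.250 − 2 × 3.822 × 14.750 = 393.501 m²/s².
v = √393.501 = 19.837 m/s.

No — it strikes the obstacle at 19.8 m/s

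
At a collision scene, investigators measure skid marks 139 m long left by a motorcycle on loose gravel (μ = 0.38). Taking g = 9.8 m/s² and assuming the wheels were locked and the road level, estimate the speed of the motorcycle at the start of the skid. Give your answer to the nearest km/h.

Deceleration a = μg = 0.38 × 9.8 = 3.724 m/s².
v = √(2a·d) = √(2 × 3.724 × 139) = √1035.272 = 32.1756 m/s.
= 32.1756 × 3.6 = 115.832 km/h.

Initial speed ≈ 116 km/h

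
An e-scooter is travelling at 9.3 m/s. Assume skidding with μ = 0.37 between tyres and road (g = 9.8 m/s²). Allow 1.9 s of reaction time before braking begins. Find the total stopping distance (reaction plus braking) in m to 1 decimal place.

Total stopping distance ≈ 29.6 m

a = μg = 0.37 × 9.8 = 3.626 m/s².
Reaction distance = v·t_r = 9.3000 × 1.9 = 17.670 m.
Braking distance = v²/(2a) = 9.3000² / (2 × 3.626) = 86.490 / 7.252 = 11.926 m.
Total = 17.670 + 11.926 = 29.596 m.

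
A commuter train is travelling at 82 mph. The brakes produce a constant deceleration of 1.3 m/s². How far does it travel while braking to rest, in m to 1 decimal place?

82 mph × 0.44704 = 36.6573 m/s.
Braking distance = v²/(2a) = 36.6573² / (2 × 1.300) = 1343.758 / 2.600 = 516.830 m.

Braking distance ≈ 516.8 m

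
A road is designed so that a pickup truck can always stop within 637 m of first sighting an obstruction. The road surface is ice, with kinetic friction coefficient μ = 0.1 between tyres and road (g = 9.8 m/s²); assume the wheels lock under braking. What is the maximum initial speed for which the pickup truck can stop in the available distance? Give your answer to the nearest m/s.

a = μg = 0.1 × 9.8 = 0.980 m/s².
v²/(2a) = d ⇒ v = √(2 × 0.980 × 637) = √1248.52 = 35.3344 m/s.

Maximum speed ≈ 35 m/s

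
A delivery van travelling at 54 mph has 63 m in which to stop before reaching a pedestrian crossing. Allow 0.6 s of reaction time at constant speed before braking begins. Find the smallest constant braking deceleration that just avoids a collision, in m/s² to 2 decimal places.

54 mph × 0.44704 = 24.1402 m/s.
Distance covered during reaction = 24.1402 × 0.6 = 14.484 m.
Distance available for braking: 63 − 14.484 = 48.516 m.
v² = 2a·d ⇒ a = v²/(2d) = 24.1402² / (2 × 48.516) = 582.749 / 97.032 = 6.0057 m/s².

Required deceleration ≈ 6.01 m/s²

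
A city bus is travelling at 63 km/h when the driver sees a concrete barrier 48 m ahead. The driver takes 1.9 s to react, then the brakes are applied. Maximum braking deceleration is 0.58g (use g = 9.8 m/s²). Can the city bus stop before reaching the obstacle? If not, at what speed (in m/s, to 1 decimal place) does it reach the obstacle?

63 km/h ÷ 3.6 = 17.5000 m/s.
a = 0.58 × 9.8 = 5.684 m/s².
Reaction distance = 17.5000 × 1.9 = 33.250 m.
Braking distance needed to stop: v²/(2a) = 306.250 / 11.368 = 26.940 m, so total needed = 33.250 + 26.940 = 60.190 m > 48 m — it cannot stop.
Distance remaining when braking begins: 48 − 33.250 = 14.750 m.
v² = v₀² − 2a·d = 306.250 − 2 × 5.684 × 14.750 = 138.572 m²/s².
v = √138.572 = 11.772 m/s.

No — it strikes the obstacle at 11.8 m/s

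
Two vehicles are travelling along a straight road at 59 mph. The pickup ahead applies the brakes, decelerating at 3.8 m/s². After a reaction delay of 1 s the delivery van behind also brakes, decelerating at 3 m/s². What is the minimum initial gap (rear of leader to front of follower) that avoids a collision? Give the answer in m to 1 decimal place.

59 mph × 0.44704 = 26.3754 m/s.
Leader travels v²/(2a_L) = 695.662 / 7.600 = 91.534 m before stopping.
Follower covers v·t_r = 26.3754 × 1 = 26.375 m while reacting, then v²/(2a_F) = 695.662 / 6.000 = 115.944 m while braking, for a total of 26.375 + 115.944 = 142.319 m.
Since a_F ≤ a_L and the follower starts braking later, the follower is never slower than the leader, so the closest approach is when both have stopped.
Minimum gap = 142.319 − 91.534 = 50.785 m.

Minimum gap ≈ 50.8 m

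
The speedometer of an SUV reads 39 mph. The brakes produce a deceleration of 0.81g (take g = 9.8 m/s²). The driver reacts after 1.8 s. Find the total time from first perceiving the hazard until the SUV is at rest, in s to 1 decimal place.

Total time ≈ 4.0 s

39 mph × 0.44704 = 17.4346 m/s.
a = 0.81 × 9.8 = 7.938 m/s².
Braking time = v/a = 17.4346 / 7.938 = 2.196 s.
Total = 1.8 + 2.196 = 3.996 s.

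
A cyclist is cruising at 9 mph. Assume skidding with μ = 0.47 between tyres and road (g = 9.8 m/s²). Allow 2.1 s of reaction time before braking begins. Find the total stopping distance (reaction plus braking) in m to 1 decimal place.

9 mph × 0.44704 = 4.0234 m/s.
a = μg = 0.47 × 9.8 = 4.606 m/s².
Reaction distance = v·t_r = 4.0234 × 2.1 = 8.449 m.
Braking distance = v²/(2a) = 4.0234² / (2 × 4.606) = 16.188 / 9.212 = 1.757 m.
Total = 8.449 + 1.757 = 10.206 m.

Total stopping distance ≈ 10.2 m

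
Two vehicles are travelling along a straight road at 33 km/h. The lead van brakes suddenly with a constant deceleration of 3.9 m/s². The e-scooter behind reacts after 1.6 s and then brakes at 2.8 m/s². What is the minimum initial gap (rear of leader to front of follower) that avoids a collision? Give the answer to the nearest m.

33 km/h ÷ 3.6 = 9.1667 m/s.
Leader travels v²/(2a_L) = 84.028 / 7.800 = 10.773 m before stopping.
Follower covers v·t_r = 9.1667 × 1.6 = 14.667 m while reacting, then v²/(2a_F) = 84.028 / 5.600 = 15.005 m while braking, for a total of 14.667 + 15.005 = 29.672 m.
Since a_F ≤ a_L and the follower starts braking later, the follower is never slower than the leader, so the closest approach is when both have stopped.
Minimum gap = 29.672 − 10.773 = 18.899 m.

Minimum gap ≈ 19 m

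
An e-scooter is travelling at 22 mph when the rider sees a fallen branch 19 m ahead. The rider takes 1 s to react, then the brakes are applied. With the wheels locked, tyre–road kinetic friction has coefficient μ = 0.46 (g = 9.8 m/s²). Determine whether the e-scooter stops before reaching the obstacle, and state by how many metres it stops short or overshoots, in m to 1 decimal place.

No — it overshoots by 1.6 m

22 mph × 0.44704 = 9.8349 m/s.
a = μg = 0.46 × 9.8 = 4.508 m/s².
Reaction distance = 9.8349 × 1 = 9.835 m.
Braking distance = v²/(2a) = 96.725 / 9.016 = 10.728 m.
Total stopping distance = 9.835 + 10.728 = 20.563 m, vs 19 m available — it cannot stop in time and overshoots by 20.563 − 19 = 1.563 m.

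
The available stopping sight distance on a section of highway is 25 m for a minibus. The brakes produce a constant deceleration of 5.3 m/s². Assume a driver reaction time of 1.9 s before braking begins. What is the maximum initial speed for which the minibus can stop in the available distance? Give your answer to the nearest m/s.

Maximum speed ≈ 9 m/s

Stopping distance: v·t_r + v²/(2a) = 25 with t_r = 1.9 s and a = 5.300 m/s².
So v² + 20.140 v − 265.00 = 0.
Positive root: v = −a·t_r + √((a·t_r)² + 2a·d) = −10.070 + √(101.405 + 265.00) = 9.0717 m/s.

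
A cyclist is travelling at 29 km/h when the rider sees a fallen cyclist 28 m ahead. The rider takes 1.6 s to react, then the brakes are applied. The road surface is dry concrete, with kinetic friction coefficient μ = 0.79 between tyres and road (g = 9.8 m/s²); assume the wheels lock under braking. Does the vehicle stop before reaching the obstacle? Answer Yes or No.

29 km/h ÷ 3.6 = 8.0556 m/s.
a = μg = 0.79 × 9.8 = 7.742 m/s².
Reaction distance = 8.0556 × 1.6 = 12.889 m.
Braking distance = v²/(2a) = 64.893 / 15.484 = 4.191 m.
Total stopping distance = 12.889 + 4.191 = 17.080 m, vs 28 m available — it stops with 28 − 17.080 = 10.920 m to spare.

Yes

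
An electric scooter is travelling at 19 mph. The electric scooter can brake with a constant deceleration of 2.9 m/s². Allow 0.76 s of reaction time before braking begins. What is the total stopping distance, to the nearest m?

19 mph × 0.44704 = 8.4938 m/s.
Reaction distance = v·t_r = 8.4938 × 0.76 = 6.455 m.
Braking distance = v²/(2a) = 8.4938² / (2 × 2.900) = 72.145 / 5.800 = 12.439 m.
Total = 6.455 + 12.439 = 18.894 m.

Total stopping distance ≈ 19 m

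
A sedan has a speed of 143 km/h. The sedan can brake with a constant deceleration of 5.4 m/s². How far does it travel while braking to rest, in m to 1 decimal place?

143 km/h ÷ 3.6 = 39.7222 m/s.
Braking distance = v²/(2a) = 39.7222² / (2 × 5.400) = 1577.853 / 10.800 = 146.097 m.

Braking distance ≈ 146.1 m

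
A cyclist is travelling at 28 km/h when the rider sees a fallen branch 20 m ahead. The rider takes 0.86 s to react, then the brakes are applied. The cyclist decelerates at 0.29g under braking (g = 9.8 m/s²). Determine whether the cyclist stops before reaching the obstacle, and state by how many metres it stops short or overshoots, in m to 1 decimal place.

28 km/h ÷ 3.6 = 7.7778 m/s.
a = 0.29 × 9.8 = 2.842 m/s².
Reaction distance = 7.7778 × 0.86 = 6.689 m.
Braking distance = v²/(2a) = 60.494 / 5.684 = 10.643 m.
Total stopping distance = 6.689 + 10.643 = 17.332 m, vs 20 m available — it stops with 20 − 17.332 = 2.668 m to spare.

Yes — it stops 2.7 m short of the obstacle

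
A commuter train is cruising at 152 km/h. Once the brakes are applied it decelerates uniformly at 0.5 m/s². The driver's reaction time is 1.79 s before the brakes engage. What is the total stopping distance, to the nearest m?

Total stopping distance ≈ 1858 m

152 km/h ÷ 3.6 = 42.2222 m/s.
Reaction distance = v·t_r = 42.2222 × 1.79 = 75.578 m.
Braking distance = v²/(2a) = 42.2222² / (2 × 0.500) = 1782.714 / 1.000 = 1782.714 m.
Total = 75.578 + 1782.714 = 1858.292 m.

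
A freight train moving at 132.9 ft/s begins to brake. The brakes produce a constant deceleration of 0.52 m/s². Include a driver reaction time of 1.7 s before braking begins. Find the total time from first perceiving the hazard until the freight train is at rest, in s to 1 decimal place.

132.9 ft/s × 0.3048 = 40.5079 m/s.
Braking time = v/a = 40.5079 / 0.520 = 77.900 s.
Total = 1.7 + 77.900 = 79.600 s.

Total time ≈ 79.6 s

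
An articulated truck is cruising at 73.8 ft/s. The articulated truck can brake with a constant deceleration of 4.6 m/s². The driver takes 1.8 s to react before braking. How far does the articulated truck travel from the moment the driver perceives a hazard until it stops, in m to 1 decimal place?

73.8 ft/s × 0.3048 = 22.4942 m/s.
Reaction distance = v·t_r = 22.4942 × 1.8 = 40.490 m.
Braking distance = v²/(2a) = 22.4942² / (2 × 4.600) = 505.989 / 9.200 = 54.999 m.
Total = 40.490 + 54.999 = 95.489 m.

Total stopping distance ≈ 95.5 m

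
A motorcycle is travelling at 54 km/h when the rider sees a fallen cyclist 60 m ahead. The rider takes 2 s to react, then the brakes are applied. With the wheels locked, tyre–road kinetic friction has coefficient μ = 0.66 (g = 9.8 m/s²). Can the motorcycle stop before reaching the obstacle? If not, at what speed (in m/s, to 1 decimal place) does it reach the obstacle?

Yes — it stops about 12.6 m short of the obstacle, so it never reaches it

54 km/h ÷ 3.6 = 15.0000 m/s.
a = μg = 0.66 × 9.8 = 6.468 m/s².
Reaction distance = 15.0000 × 2 = 30.000 m.
Braking distance = v²/(2a) = 225.000 / 12.936 = 17.393 m.
Total stopping distance = 30.000 + 17.393 = 47.393 m, vs 60 m available — it stops with 60 − 47.393 = 12.607 m to spare.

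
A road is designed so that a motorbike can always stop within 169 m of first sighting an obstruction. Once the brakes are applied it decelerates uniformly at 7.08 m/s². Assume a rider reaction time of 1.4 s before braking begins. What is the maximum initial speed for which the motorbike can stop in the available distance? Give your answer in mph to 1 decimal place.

Maximum speed ≈ 89.5 mph

Stopping distance: v·t_r + v²/(2a) = 169 with t_r = 1.4 s and a = 7.080 m/s².
So v² + 19.824 v − 2393.04 = 0.
Positive root: v = −a·t_r + √((a·t_r)² + 2a·d) = −9.912 + √(98.248 + 2393.04) = 40.0008 m/s.
40.0008 m/s ÷ 0.44704 = 89.479 mph.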